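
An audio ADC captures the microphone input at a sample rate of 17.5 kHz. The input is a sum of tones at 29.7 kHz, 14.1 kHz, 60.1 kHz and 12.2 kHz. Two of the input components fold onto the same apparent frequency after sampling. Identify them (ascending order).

fs/2 = 8.75 kHz.
29.7 kHz mod fs = 12.2 kHz.
12.2 kHz > fs/2 = 8.75 kHz, folds to fs − 12.2 kHz = 5.3 kHz.
14.1 kHz > fs/2 = 8.75 kHz, folds to fs − 14.1 kHz = 3.4 kHz.
60.1 kHz mod fs = 7.6 kHz.
7.6 kHz ≤ fs/2 = 8.75 kHz, appears at 7.6 kHz.
12.2 kHz > fs/2 = 8.75 kHz, folds to fs − 12.2 kHz = 5.3 kHz.
12.2 kHz and 29.7 kHz both map to 5.3 kHz.

12.2 kHz, 29.7 kHz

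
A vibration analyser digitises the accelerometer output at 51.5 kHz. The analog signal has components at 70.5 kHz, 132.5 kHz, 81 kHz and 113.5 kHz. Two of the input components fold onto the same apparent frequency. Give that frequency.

fs/2 = 25.75 kHz.
70.5 kHz mod fs = 19 kHz.
19 kHz ≤ fs/2 = 25.75 kHz, appears at 19 kHz.
132.5 kHz mod fs = 29.5 kHz.
29.5 kHz > fs/2 = 25.75 kHz, folds to fs − 29.5 kHz = 22 kHz.
81 kHz mod fs = 29.5 kHz.
29.5 kHz > fs/2 = 25.75 kHz, folds to fs − 29.5 kHz = 22 kHz.
113.5 kHz mod fs = 10.5 kHz.
10.5 kHz ≤ fs/2 = 25.75 kHz, appears at 10.5 kHz.
81 kHz and 132.5 kHz both map to 22 kHz.

22 kHz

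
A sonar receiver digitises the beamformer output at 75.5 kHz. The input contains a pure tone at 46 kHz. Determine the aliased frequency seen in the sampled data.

46 kHz > fs/2 = 37.75 kHz, folds to fs − 46 kHz = 29.5 kHz.

29.5 kHz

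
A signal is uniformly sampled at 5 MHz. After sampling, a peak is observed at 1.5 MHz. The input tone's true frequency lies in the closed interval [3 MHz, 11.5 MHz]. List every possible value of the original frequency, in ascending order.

3.5 MHz, 6.5 MHz, 8.5 MHz, 11.5 MHz

Frequencies that alias to 1.5 MHz are k·fs ± 1.5 MHz for integer k ≥ 0.
k=0: 1.5 MHz.
k=1: 3.5 MHz, 6.5 MHz.
k=2: 8.5 MHz, 11.5 MHz.
k=3: 13.5 MHz, 16.5 MHz.
Within [3 MHz, 11.5 MHz]: 3.5 MHz, 6.5 MHz, 8.5 MHz, 11.5 MHz.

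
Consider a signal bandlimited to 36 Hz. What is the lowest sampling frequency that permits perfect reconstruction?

Nyquist rate = 2 × 36 Hz = 72 Hz.

72 Hz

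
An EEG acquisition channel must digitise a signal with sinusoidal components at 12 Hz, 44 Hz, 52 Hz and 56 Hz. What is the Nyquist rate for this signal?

112 Hz

Highest-frequency component: 56 Hz.
Nyquist rate = 2 × 56 Hz = 112 Hz.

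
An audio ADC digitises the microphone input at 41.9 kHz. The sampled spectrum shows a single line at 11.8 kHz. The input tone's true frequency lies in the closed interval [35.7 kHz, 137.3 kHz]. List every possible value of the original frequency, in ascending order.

Frequencies that alias to 11.8 kHz are k·fs ± 11.8 kHz for integer k ≥ 0.
k=0: 11.8 kHz.
k=1: 30.1 kHz, 53.7 kHz.
k=2: 72 kHz, 95.6 kHz.
k=3: 113.9 kHz, 137.5 kHz.
k=4: 155.8 kHz, 179.4 kHz.
Within [35.7 kHz, 137.3 kHz]: 53.7 kHz, 72 kHz, 95.6 kHz, 113.9 kHz.

53.7 kHz, 72 kHz, 95.6 kHz, 113.9 kHz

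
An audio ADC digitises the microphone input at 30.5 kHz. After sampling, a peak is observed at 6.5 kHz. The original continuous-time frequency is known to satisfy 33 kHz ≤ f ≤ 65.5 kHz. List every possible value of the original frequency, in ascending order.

37 kHz, 54.5 kHz

Frequencies that alias to 6.5 kHz are k·fs ± 6.5 kHz for integer k ≥ 0.
k=0: 6.5 kHz.
k=1: 24 kHz, 37 kHz.
k=2: 54.5 kHz, 67.5 kHz.
k=3: 85 kHz, 98 kHz.
Within [33 kHz, 65.5 kHz]: 37 kHz, 54.5 kHz.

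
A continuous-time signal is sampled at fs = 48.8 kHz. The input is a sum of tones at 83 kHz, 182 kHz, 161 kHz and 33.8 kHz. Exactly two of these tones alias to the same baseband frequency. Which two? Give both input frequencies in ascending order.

fs/2 = 24.4 kHz.
83 kHz mod fs = 34.2 kHz.
34.2 kHz > fs/2 = 24.4 kHz, folds to fs − 34.2 kHz = 14.6 kHz.
182 kHz mod fs = 35.6 kHz.
35.6 kHz > fs/2 = 24.4 kHz, folds to fs − 35.6 kHz = 13.2 kHz.
161 kHz mod fs = 14.6 kHz.
14.6 kHz ≤ fs/2 = 24.4 kHz, appears at 14.6 kHz.
33.8 kHz > fs/2 = 24.4 kHz, folds to fs − 33.8 kHz = 15 kHz.
83 kHz and 161 kHz both map to 14.6 kHz.

83 kHz, 161 kHz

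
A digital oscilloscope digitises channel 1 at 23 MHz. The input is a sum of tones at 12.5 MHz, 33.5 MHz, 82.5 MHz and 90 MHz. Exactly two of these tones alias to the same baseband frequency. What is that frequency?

fs/2 = 11.5 MHz.
12.5 MHz > fs/2 = 11.5 MHz, folds to fs − 12.5 MHz = 10.5 MHz.
33.5 MHz mod fs = 10.5 MHz.
10.5 MHz ≤ fs/2 = 11.5 MHz, appears at 10.5 MHz.
82.5 MHz mod fs = 13.5 MHz.
13.5 MHz > fs/2 = 11.5 MHz, folds to fs − 13.5 MHz = 9.5 MHz.
90 MHz mod fs = 21 MHz.
21 MHz > fs/2 = 11.5 MHz, folds to fs − 21 MHz = 2 MHz.
12.5 MHz and 33.5 MHz both map to 10.5 MHz.

10.5 MHz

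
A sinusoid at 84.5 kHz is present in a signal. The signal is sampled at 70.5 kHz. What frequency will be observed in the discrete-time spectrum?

84.5 kHz mod fs = 14 kHz.
14 kHz ≤ fs/2 = 35.25 kHz, appears at 14 kHz.

14 kHz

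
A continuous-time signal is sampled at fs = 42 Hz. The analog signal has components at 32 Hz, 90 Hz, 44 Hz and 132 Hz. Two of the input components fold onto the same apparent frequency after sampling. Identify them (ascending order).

fs/2 = 21 Hz.
32 Hz > fs/2 = 21 Hz, folds to fs − 32 Hz = 10 Hz.
90 Hz mod fs = 6 Hz.
6 Hz ≤ fs/2 = 21 Hz, appears at 6 Hz.
44 Hz mod fs = 2 Hz.
2 Hz ≤ fs/2 = 21 Hz, appears at 2 Hz.
132 Hz mod fs = 6 Hz.
6 Hz ≤ fs/2 = 21 Hz, appears at 6 Hz.
90 Hz and 132 Hz both map to 6 Hz.

90 Hz, 132 Hz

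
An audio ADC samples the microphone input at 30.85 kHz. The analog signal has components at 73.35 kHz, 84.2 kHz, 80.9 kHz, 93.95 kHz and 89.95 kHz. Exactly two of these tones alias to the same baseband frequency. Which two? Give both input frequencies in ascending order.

fs/2 = 15.425 kHz.
73.35 kHz mod fs = 11.65 kHz.
11.65 kHz ≤ fs/2 = 15.425 kHz, appears at 11.65 kHz.
84.2 kHz mod fs = 22.5 kHz.
22.5 kHz > fs/2 = 15.425 kHz, folds to fs − 22.5 kHz = 8.35 kHz.
80.9 kHz mod fs = 19.2 kHz.
19.2 kHz > fs/2 = 15.425 kHz, folds to fs − 19.2 kHz = 11.65 kHz.
93.95 kHz mod fs = 1.4 kHz.
1.4 kHz ≤ fs/2 = 15.425 kHz, appears at 1.4 kHz.
89.95 kHz mod fs = 28.25 kHz.
28.25 kHz > fs/2 = 15.425 kHz, folds to fs − 28.25 kHz = 2.6 kHz.
73.35 kHz and 80.9 kHz both map to 11.65 kHz.

73.35 kHz, 80.9 kHz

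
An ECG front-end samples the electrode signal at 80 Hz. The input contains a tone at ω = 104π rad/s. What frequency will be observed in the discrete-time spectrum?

ω = 104π rad/s → f = ω/(2π) = 52 Hz.
52 Hz > fs/2 = 40 Hz, folds to fs − 52 Hz = 28 Hz.

28 Hz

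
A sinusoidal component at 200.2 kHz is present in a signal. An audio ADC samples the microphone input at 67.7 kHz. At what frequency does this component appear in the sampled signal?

200.2 kHz mod fs = 64.8 kHz.
64.8 kHz > fs/2 = 33.85 kHz, folds to fs − 64.8 kHz = 2.9 kHz.

2.9 kHz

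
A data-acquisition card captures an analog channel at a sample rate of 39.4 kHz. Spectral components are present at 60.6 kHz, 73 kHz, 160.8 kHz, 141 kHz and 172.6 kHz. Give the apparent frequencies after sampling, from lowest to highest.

3.2 kHz, 5.8 kHz, 15 kHz, 16.6 kHz, 18.2 kHz

fs/2 = 19.7 kHz.
60.6 kHz mod fs = 21.2 kHz.
21.2 kHz > fs/2 = 19.7 kHz, folds to fs − 21.2 kHz = 18.2 kHz.
73 kHz mod fs = 33.6 kHz.
33.6 kHz > fs/2 = 19.7 kHz, folds to fs − 33.6 kHz = 5.8 kHz.
160.8 kHz mod fs = 3.2 kHz.
3.2 kHz ≤ fs/2 = 19.7 kHz, appears at 3.2 kHz.
141 kHz mod fs = 22.8 kHz.
22.8 kHz > fs/2 = 19.7 kHz, folds to fs − 22.8 kHz = 16.6 kHz.
172.6 kHz mod fs = 15 kHz.
15 kHz ≤ fs/2 = 19.7 kHz, appears at 15 kHz.
Distinct values: {3.2 kHz, 5.8 kHz, 15 kHz, 16.6 kHz, 18.2 kHz}.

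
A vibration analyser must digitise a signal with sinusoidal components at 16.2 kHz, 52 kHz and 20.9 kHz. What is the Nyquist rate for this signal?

104 kHz

Highest-frequency component: 52 kHz.
Nyquist rate = 2 × 52 kHz = 104 kHz.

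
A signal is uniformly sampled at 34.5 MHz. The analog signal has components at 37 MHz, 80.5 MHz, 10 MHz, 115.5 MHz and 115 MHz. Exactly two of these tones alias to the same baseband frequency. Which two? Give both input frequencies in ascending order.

80.5 MHz, 115 MHz

fs/2 = 17.25 MHz.
37 MHz mod fs = 2.5 MHz.
2.5 MHz ≤ fs/2 = 17.25 MHz, appears at 2.5 MHz.
80.5 MHz mod fs = 11.5 MHz.
11.5 MHz ≤ fs/2 = 17.25 MHz, appears at 11.5 MHz.
10 MHz ≤ fs/2 = 17.25 MHz, passes unchanged.
115.5 MHz mod fs = 12 MHz.
12 MHz ≤ fs/2 = 17.25 MHz, appears at 12 MHz.
115 MHz mod fs = 11.5 MHz.
11.5 MHz ≤ fs/2 = 17.25 MHz, appears at 11.5 MHz.
80.5 MHz and 115 MHz both map to 11.5 MHz.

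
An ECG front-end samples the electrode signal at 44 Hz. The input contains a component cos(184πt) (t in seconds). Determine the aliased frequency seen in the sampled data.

ω = 184π rad/s → f = ω/(2π) = 92 Hz.
92 Hz mod fs = 4 Hz.
4 Hz ≤ fs/2 = 22 Hz, appears at 4 Hz.

4 Hz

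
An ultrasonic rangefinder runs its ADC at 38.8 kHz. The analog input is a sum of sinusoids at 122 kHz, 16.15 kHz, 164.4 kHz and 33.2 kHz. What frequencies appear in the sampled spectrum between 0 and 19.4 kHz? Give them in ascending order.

5.6 kHz, 9.2 kHz, 16.15 kHz

fs/2 = 19.4 kHz.
122 kHz mod fs = 5.6 kHz.
5.6 kHz ≤ fs/2 = 19.4 kHz, appears at 5.6 kHz.
16.15 kHz ≤ fs/2 = 19.4 kHz, passes unchanged.
164.4 kHz mod fs = 9.2 kHz.
9.2 kHz ≤ fs/2 = 19.4 kHz, appears at 9.2 kHz.
33.2 kHz > fs/2 = 19.4 kHz, folds to fs − 33.2 kHz = 5.6 kHz.
Distinct values: {5.6 kHz, 9.2 kHz, 16.15 kHz}.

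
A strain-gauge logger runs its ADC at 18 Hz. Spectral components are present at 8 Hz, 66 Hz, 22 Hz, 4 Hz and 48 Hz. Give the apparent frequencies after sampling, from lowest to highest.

4 Hz, 6 Hz, 8 Hz

fs/2 = 9 Hz.
8 Hz ≤ fs/2 = 9 Hz, passes unchanged.
66 Hz mod fs = 12 Hz.
12 Hz > fs/2 = 9 Hz, folds to fs − 12 Hz = 6 Hz.
22 Hz mod fs = 4 Hz.
4 Hz ≤ fs/2 = 9 Hz, appears at 4 Hz.
4 Hz ≤ fs/2 = 9 Hz, passes unchanged.
48 Hz mod fs = 12 Hz.
12 Hz > fs/2 = 9 Hz, folds to fs − 12 Hz = 6 Hz.
Distinct values: {4 Hz, 6 Hz, 8 Hz}.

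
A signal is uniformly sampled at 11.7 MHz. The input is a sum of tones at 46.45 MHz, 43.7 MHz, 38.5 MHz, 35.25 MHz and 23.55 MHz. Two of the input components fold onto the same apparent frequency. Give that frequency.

fs/2 = 5.85 MHz.
46.45 MHz mod fs = 11.35 MHz.
11.35 MHz > fs/2 = 5.85 MHz, folds to fs − 11.35 MHz = 0.35 MHz.
43.7 MHz mod fs = 8.6 MHz.
8.6 MHz > fs/2 = 5.85 MHz, folds to fs − 8.6 MHz = 3.1 MHz.
38.5 MHz mod fs = 3.4 MHz.
3.4 MHz ≤ fs/2 = 5.85 MHz, appears at 3.4 MHz.
35.25 MHz mod fs = 0.15 MHz.
0.15 MHz ≤ fs/2 = 5.85 MHz, appears at 0.15 MHz.
23.55 MHz mod fs = 0.15 MHz.
0.15 MHz ≤ fs/2 = 5.85 MHz, appears at 0.15 MHz.
23.55 MHz and 35.25 MHz both map to 0.15 MHz.

0.15 MHz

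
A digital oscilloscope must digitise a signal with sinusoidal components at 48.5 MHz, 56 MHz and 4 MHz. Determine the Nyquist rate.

112 MHz

Highest-frequency component: 56 MHz.
Nyquist rate = 2 × 56 MHz = 112 MHz.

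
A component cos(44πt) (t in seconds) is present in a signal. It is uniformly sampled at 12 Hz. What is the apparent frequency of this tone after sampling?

ω = 44π rad/s → f = ω/(2π) = 22 Hz.
22 Hz mod fs = 10 Hz.
10 Hz > fs/2 = 6 Hz, folds to fs − 10 Hz = 2 Hz.

2 Hz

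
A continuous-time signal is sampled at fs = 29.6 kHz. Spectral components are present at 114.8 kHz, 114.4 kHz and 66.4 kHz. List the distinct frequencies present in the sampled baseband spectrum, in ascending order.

3.6 kHz, 4 kHz, 7.2 kHz

fs/2 = 14.8 kHz.
114.8 kHz mod fs = 26 kHz.
26 kHz > fs/2 = 14.8 kHz, folds to fs − 26 kHz = 3.6 kHz.
114.4 kHz mod fs = 25.6 kHz.
25.6 kHz > fs/2 = 14.8 kHz, folds to fs − 25.6 kHz = 4 kHz.
66.4 kHz mod fs = 7.2 kHz.
7.2 kHz ≤ fs/2 = 14.8 kHz, appears at 7.2 kHz.
Distinct values: {3.6 kHz, 4 kHz, 7.2 kHz}.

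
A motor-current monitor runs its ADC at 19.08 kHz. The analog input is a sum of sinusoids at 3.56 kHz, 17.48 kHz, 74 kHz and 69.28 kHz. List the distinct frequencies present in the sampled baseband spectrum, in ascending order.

1.6 kHz, 2.32 kHz, 3.56 kHz, 7.04 kHz

fs/2 = 9.54 kHz.
3.56 kHz ≤ fs/2 = 9.54 kHz, passes unchanged.
17.48 kHz > fs/2 = 9.54 kHz, folds to fs − 17.48 kHz = 1.6 kHz.
74 kHz mod fs = 16.76 kHz.
16.76 kHz > fs/2 = 9.54 kHz, folds to fs − 16.76 kHz = 2.32 kHz.
69.28 kHz mod fs = 12.04 kHz.
12.04 kHz > fs/2 = 9.54 kHz, folds to fs − 12.04 kHz = 7.04 kHz.
Distinct values: {1.6 kHz, 2.32 kHz, 3.56 kHz, 7.04 kHz}.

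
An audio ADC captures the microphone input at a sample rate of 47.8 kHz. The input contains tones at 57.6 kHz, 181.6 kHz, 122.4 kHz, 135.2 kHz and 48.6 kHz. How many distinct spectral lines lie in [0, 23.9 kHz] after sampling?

fs/2 = 23.9 kHz.
57.6 kHz mod fs = 9.8 kHz.
9.8 kHz ≤ fs/2 = 23.9 kHz, appears at 9.8 kHz.
181.6 kHz mod fs = 38.2 kHz.
38.2 kHz > fs/2 = 23.9 kHz, folds to fs − 38.2 kHz = 9.6 kHz.
122.4 kHz mod fs = 26.8 kHz.
26.8 kHz > fs/2 = 23.9 kHz, folds to fs − 26.8 kHz = 21 kHz.
135.2 kHz mod fs = 39.6 kHz.
39.6 kHz > fs/2 = 23.9 kHz, folds to fs − 39.6 kHz = 8.2 kHz.
48.6 kHz mod fs = 0.8 kHz.
0.8 kHz ≤ fs/2 = 23.9 kHz, appears at 0.8 kHz.
Distinct values: {0.8 kHz, 8.2 kHz, 9.6 kHz, 9.8 kHz, 21 kHz} → 5.

5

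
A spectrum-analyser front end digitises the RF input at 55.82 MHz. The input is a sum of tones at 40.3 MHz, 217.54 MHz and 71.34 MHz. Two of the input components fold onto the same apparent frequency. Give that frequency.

15.52 MHz

fs/2 = 27.91 MHz.
40.3 MHz > fs/2 = 27.91 MHz, folds to fs − 40.3 MHz = 15.52 MHz.
217.54 MHz mod fs = 50.08 MHz.
50.08 MHz > fs/2 = 27.91 MHz, folds to fs − 50.08 MHz = 5.74 MHz.
71.34 MHz mod fs = 15.52 MHz.
15.52 MHz ≤ fs/2 = 27.91 MHz, appears at 15.52 MHz.
40.3 MHz and 71.34 MHz both map to 15.52 MHz.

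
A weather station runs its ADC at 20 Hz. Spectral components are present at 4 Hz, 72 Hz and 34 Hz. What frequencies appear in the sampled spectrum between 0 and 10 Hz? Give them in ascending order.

4 Hz, 6 Hz, 8 Hz

fs/2 = 10 Hz.
4 Hz ≤ fs/2 = 10 Hz, passes unchanged.
72 Hz mod fs = 12 Hz.
12 Hz > fs/2 = 10 Hz, folds to fs − 12 Hz = 8 Hz.
34 Hz mod fs = 14 Hz.
14 Hz > fs/2 = 10 Hz, folds to fs − 14 Hz = 6 Hz.
Distinct values: {4 Hz, 6 Hz, 8 Hz}.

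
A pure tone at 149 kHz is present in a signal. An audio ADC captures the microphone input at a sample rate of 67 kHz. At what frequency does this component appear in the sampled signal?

15 kHz

149 kHz mod fs = 15 kHz.
15 kHz ≤ fs/2 = 33.5 kHz, appears at 15 kHz.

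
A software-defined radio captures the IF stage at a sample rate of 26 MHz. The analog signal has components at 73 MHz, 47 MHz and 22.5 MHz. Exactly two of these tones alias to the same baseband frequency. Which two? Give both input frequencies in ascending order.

47 MHz, 73 MHz

fs/2 = 13 MHz.
73 MHz mod fs = 21 MHz.
21 MHz > fs/2 = 13 MHz, folds to fs − 21 MHz = 5 MHz.
47 MHz mod fs = 21 MHz.
21 MHz > fs/2 = 13 MHz, folds to fs − 21 MHz = 5 MHz.
22.5 MHz > fs/2 = 13 MHz, folds to fs − 22.5 MHz = 3.5 MHz.
47 MHz and 73 MHz both map to 5 MHz.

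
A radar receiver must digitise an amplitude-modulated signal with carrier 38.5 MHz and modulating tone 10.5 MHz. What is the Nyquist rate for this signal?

AM sidebands sit at fc ± fm = 28 MHz and 49 MHz.
Highest-frequency component: 49 MHz.
Nyquist rate = 2 × 49 MHz = 98 MHz.

98 MHz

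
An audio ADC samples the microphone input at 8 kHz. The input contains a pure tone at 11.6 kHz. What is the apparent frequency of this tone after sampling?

11.6 kHz mod fs = 3.6 kHz.
3.6 kHz ≤ fs/2 = 4 kHz, appears at 3.6 kHz.

3.6 kHz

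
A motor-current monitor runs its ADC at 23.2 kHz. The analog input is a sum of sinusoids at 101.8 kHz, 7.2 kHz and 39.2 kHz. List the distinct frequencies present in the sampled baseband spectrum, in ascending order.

7.2 kHz, 9 kHz

fs/2 = 11.6 kHz.
101.8 kHz mod fs = 9 kHz.
9 kHz ≤ fs/2 = 11.6 kHz, appears at 9 kHz.
7.2 kHz ≤ fs/2 = 11.6 kHz, passes unchanged.
39.2 kHz mod fs = 16 kHz.
16 kHz > fs/2 = 11.6 kHz, folds to fs − 16 kHz = 7.2 kHz.
Distinct values: {7.2 kHz, 9 kHz}.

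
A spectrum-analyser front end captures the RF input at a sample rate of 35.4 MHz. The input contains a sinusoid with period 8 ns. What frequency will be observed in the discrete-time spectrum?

16.6 MHz

T = 8 ns → f = 1/T = 125 MHz.
125 MHz mod fs = 18.8 MHz.
18.8 MHz > fs/2 = 17.7 MHz, folds to fs − 18.8 MHz = 16.6 MHz.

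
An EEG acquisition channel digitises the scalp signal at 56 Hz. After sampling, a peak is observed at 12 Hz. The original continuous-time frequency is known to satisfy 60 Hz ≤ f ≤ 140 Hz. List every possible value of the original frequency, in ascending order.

Frequencies that alias to 12 Hz are k·fs ± 12 Hz for integer k ≥ 0.
k=0: 12 Hz.
k=1: 44 Hz, 68 Hz.
k=2: 100 Hz, 124 Hz.
k=3: 156 Hz, 180 Hz.
Within [60 Hz, 140 Hz]: 68 Hz, 100 Hz, 124 Hz.

68 Hz, 100 Hz, 124 Hz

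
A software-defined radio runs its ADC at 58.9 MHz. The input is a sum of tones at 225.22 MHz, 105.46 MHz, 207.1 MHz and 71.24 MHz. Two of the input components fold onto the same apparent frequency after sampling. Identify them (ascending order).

fs/2 = 29.45 MHz.
225.22 MHz mod fs = 48.52 MHz.
48.52 MHz > fs/2 = 29.45 MHz, folds to fs − 48.52 MHz = 10.38 MHz.
105.46 MHz mod fs = 46.56 MHz.
46.56 MHz > fs/2 = 29.45 MHz, folds to fs − 46.56 MHz = 12.34 MHz.
207.1 MHz mod fs = 30.4 MHz.
30.4 MHz > fs/2 = 29.45 MHz, folds to fs − 30.4 MHz = 28.5 MHz.
71.24 MHz mod fs = 12.34 MHz.
12.34 MHz ≤ fs/2 = 29.45 MHz, appears at 12.34 MHz.
71.24 MHz and 105.46 MHz both map to 12.34 MHz.

71.24 MHz, 105.46 MHz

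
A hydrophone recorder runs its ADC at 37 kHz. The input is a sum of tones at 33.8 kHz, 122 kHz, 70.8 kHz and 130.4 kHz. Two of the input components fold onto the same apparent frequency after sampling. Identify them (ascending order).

33.8 kHz, 70.8 kHz

fs/2 = 18.5 kHz.
33.8 kHz > fs/2 = 18.5 kHz, folds to fs − 33.8 kHz = 3.2 kHz.
122 kHz mod fs = 11 kHz.
11 kHz ≤ fs/2 = 18.5 kHz, appears at 11 kHz.
70.8 kHz mod fs = 33.8 kHz.
33.8 kHz > fs/2 = 18.5 kHz, folds to fs − 33.8 kHz = 3.2 kHz.
130.4 kHz mod fs = 19.4 kHz.
19.4 kHz > fs/2 = 18.5 kHz, folds to fs − 19.4 kHz = 17.6 kHz.
33.8 kHz and 70.8 kHz both map to 3.2 kHz.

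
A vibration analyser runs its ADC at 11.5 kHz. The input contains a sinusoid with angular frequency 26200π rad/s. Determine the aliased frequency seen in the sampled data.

1.6 kHz

ω = 26200π rad/s → f = ω/(2π) = 13100 Hz = 13.1 kHz.
13.1 kHz mod fs = 1.6 kHz.
1.6 kHz ≤ fs/2 = 5.75 kHz, appears at 1.6 kHz.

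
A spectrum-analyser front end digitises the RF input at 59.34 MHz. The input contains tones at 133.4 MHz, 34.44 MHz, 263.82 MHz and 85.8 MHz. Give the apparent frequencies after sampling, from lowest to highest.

fs/2 = 29.67 MHz.
133.4 MHz mod fs = 14.72 MHz.
14.72 MHz ≤ fs/2 = 29.67 MHz, appears at 14.72 MHz.
34.44 MHz > fs/2 = 29.67 MHz, folds to fs − 34.44 MHz = 24.9 MHz.
263.82 MHz mod fs = 26.46 MHz.
26.46 MHz ≤ fs/2 = 29.67 MHz, appears at 26.46 MHz.
85.8 MHz mod fs = 26.46 MHz.
26.46 MHz ≤ fs/2 = 29.67 MHz, appears at 26.46 MHz.
Distinct values: {14.72 MHz, 24.9 MHz, 26.46 MHz}.

14.72 MHz, 24.9 MHz, 26.46 MHz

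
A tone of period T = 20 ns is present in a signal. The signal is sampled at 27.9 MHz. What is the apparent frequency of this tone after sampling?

5.8 MHz

T = 20 ns → f = 1/T = 50 MHz.
50 MHz mod fs = 22.1 MHz.
22.1 MHz > fs/2 = 13.95 MHz, folds to fs − 22.1 MHz = 5.8 MHz.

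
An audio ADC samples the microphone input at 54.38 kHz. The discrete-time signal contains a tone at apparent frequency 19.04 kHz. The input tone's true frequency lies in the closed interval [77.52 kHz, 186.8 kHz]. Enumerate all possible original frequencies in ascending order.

Frequencies that alias to 19.04 kHz are k·fs ± 19.04 kHz for integer k ≥ 0.
k=0: 19.04 kHz.
k=1: 35.34 kHz, 73.42 kHz.
k=2: 89.72 kHz, 127.8 kHz.
k=3: 144.1 kHz, 182.18 kHz.
k=4: 198.48 kHz, 236.56 kHz.
Within [77.52 kHz, 186.8 kHz]: 89.72 kHz, 127.8 kHz, 144.1 kHz, 182.18 kHz.

89.72 kHz, 127.8 kHz, 144.1 kHz, 182.18 kHz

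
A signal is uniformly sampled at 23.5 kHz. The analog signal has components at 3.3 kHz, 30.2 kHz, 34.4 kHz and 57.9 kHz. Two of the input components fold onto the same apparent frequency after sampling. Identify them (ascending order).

fs/2 = 11.75 kHz.
3.3 kHz ≤ fs/2 = 11.75 kHz, passes unchanged.
30.2 kHz mod fs = 6.7 kHz.
6.7 kHz ≤ fs/2 = 11.75 kHz, appears at 6.7 kHz.
34.4 kHz mod fs = 10.9 kHz.
10.9 kHz ≤ fs/2 = 11.75 kHz, appears at 10.9 kHz.
57.9 kHz mod fs = 10.9 kHz.
10.9 kHz ≤ fs/2 = 11.75 kHz, appears at 10.9 kHz.
34.4 kHz and 57.9 kHz both map to 10.9 kHz.

34.4 kHz, 57.9 kHz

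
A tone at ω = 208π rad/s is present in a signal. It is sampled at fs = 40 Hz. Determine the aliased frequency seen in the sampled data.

ω = 208π rad/s → f = ω/(2π) = 104 Hz.
104 Hz mod fs = 24 Hz.
24 Hz > fs/2 = 20 Hz, folds to fs − 24 Hz = 16 Hz.

16 Hz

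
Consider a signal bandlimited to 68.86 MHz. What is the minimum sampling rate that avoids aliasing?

137.72 MHz

Nyquist rate = 2 × 68.86 MHz = 137.72 MHz.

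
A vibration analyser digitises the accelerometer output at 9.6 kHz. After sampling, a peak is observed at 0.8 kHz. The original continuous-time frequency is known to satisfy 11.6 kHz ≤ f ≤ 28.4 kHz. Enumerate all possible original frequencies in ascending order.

Frequencies that alias to 0.8 kHz are k·fs ± 0.8 kHz for integer k ≥ 0.
k=0: 0.8 kHz.
k=1: 8.8 kHz, 10.4 kHz.
k=2: 18.4 kHz, 20 kHz.
k=3: 28 kHz, 29.6 kHz.
k=4: 37.6 kHz, 39.2 kHz.
Within [11.6 kHz, 28.4 kHz]: 18.4 kHz, 20 kHz, 28 kHz.

18.4 kHz, 20 kHz, 28 kHz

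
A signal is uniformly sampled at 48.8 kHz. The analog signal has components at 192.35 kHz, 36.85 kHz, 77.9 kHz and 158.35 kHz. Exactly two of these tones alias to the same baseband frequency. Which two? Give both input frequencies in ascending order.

fs/2 = 24.4 kHz.
192.35 kHz mod fs = 45.95 kHz.
45.95 kHz > fs/2 = 24.4 kHz, folds to fs − 45.95 kHz = 2.85 kHz.
36.85 kHz > fs/2 = 24.4 kHz, folds to fs − 36.85 kHz = 11.95 kHz.
77.9 kHz mod fs = 29.1 kHz.
29.1 kHz > fs/2 = 24.4 kHz, folds to fs − 29.1 kHz = 19.7 kHz.
158.35 kHz mod fs = 11.95 kHz.
11.95 kHz ≤ fs/2 = 24.4 kHz, appears at 11.95 kHz.
36.85 kHz and 158.35 kHz both map to 11.95 kHz.

36.85 kHz, 158.35 kHz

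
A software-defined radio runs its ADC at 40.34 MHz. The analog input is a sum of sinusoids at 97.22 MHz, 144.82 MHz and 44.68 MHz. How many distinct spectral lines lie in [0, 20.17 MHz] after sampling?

2

fs/2 = 20.17 MHz.
97.22 MHz mod fs = 16.54 MHz.
16.54 MHz ≤ fs/2 = 20.17 MHz, appears at 16.54 MHz.
144.82 MHz mod fs = 23.8 MHz.
23.8 MHz > fs/2 = 20.17 MHz, folds to fs − 23.8 MHz = 16.54 MHz.
44.68 MHz mod fs = 4.34 MHz.
4.34 MHz ≤ fs/2 = 20.17 MHz, appears at 4.34 MHz.
Distinct values: {4.34 MHz, 16.54 MHz} → 2.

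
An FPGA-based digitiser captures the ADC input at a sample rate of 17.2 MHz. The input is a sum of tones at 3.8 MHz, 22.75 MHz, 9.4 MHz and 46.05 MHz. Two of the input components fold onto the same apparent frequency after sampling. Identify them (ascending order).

fs/2 = 8.6 MHz.
3.8 MHz ≤ fs/2 = 8.6 MHz, passes unchanged.
22.75 MHz mod fs = 5.55 MHz.
5.55 MHz ≤ fs/2 = 8.6 MHz, appears at 5.55 MHz.
9.4 MHz > fs/2 = 8.6 MHz, folds to fs − 9.4 MHz = 7.8 MHz.
46.05 MHz mod fs = 11.65 MHz.
11.65 MHz > fs/2 = 8.6 MHz, folds to fs − 11.65 MHz = 5.55 MHz.
22.75 MHz and 46.05 MHz both map to 5.55 MHz.

22.75 MHz, 46.05 MHz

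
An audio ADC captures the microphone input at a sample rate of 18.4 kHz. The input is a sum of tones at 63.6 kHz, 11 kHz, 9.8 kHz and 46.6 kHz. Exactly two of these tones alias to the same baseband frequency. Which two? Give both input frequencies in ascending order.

9.8 kHz, 46.6 kHz

fs/2 = 9.2 kHz.
63.6 kHz mod fs = 8.4 kHz.
8.4 kHz ≤ fs/2 = 9.2 kHz, appears at 8.4 kHz.
11 kHz > fs/2 = 9.2 kHz, folds to fs − 11 kHz = 7.4 kHz.
9.8 kHz > fs/2 = 9.2 kHz, folds to fs − 9.8 kHz = 8.6 kHz.
46.6 kHz mod fs = 9.8 kHz.
9.8 kHz > fs/2 = 9.2 kHz, folds to fs − 9.8 kHz = 8.6 kHz.
9.8 kHz and 46.6 kHz both map to 8.6 kHz.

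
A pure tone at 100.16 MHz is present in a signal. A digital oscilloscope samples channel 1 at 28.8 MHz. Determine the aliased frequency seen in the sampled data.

13.76 MHz

100.16 MHz mod fs = 13.76 MHz.
13.76 MHz ≤ fs/2 = 14.4 MHz, appears at 13.76 MHz.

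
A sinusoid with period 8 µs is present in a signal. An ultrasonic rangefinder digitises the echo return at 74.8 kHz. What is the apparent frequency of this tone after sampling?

T = 8 µs → f = 1/T = 125 kHz.
125 kHz mod fs = 50.2 kHz.
50.2 kHz > fs/2 = 37.4 kHz, folds to fs − 50.2 kHz = 24.6 kHz.

24.6 kHz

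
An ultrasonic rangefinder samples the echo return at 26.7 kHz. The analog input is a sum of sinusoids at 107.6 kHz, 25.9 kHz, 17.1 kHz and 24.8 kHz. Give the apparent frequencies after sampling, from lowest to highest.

0.8 kHz, 1.9 kHz, 9.6 kHz

fs/2 = 13.35 kHz.
107.6 kHz mod fs = 0.8 kHz.
0.8 kHz ≤ fs/2 = 13.35 kHz, appears at 0.8 kHz.
25.9 kHz > fs/2 = 13.35 kHz, folds to fs − 25.9 kHz = 0.8 kHz.
17.1 kHz > fs/2 = 13.35 kHz, folds to fs − 17.1 kHz = 9.6 kHz.
24.8 kHz > fs/2 = 13.35 kHz, folds to fs − 24.8 kHz = 1.9 kHz.
Distinct values: {0.8 kHz, 1.9 kHz, 9.6 kHz}.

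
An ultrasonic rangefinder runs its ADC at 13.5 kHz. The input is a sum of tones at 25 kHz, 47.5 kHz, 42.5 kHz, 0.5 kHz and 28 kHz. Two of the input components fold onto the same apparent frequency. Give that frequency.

fs/2 = 6.75 kHz.
25 kHz mod fs = 11.5 kHz.
11.5 kHz > fs/2 = 6.75 kHz, folds to fs − 11.5 kHz = 2 kHz.
47.5 kHz mod fs = 7 kHz.
7 kHz > fs/2 = 6.75 kHz, folds to fs − 7 kHz = 6.5 kHz.
42.5 kHz mod fs = 2 kHz.
2 kHz ≤ fs/2 = 6.75 kHz, appears at 2 kHz.
0.5 kHz ≤ fs/2 = 6.75 kHz, passes unchanged.
28 kHz mod fs = 1 kHz.
1 kHz ≤ fs/2 = 6.75 kHz, appears at 1 kHz.
25 kHz and 42.5 kHz both map to 2 kHz.

2 kHz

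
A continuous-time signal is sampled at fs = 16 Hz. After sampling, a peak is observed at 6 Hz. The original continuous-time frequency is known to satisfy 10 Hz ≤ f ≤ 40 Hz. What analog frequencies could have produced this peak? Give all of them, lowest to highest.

10 Hz, 22 Hz, 26 Hz, 38 Hz

Frequencies that alias to 6 Hz are k·fs ± 6 Hz for integer k ≥ 0.
k=0: 6 Hz.
k=1: 10 Hz, 22 Hz.
k=2: 26 Hz, 38 Hz.
k=3: 42 Hz, 54 Hz.
Within [10 Hz, 40 Hz]: 10 Hz, 22 Hz, 26 Hz, 38 Hz.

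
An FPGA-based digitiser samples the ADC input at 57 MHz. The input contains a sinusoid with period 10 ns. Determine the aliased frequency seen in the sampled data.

T = 10 ns → f = 1/T = 100 MHz.
100 MHz mod fs = 43 MHz.
43 MHz > fs/2 = 28.5 MHz, folds to fs − 43 MHz = 14 MHz.

14 MHz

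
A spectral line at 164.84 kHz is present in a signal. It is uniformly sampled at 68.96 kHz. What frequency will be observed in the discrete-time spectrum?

26.92 kHz

164.84 kHz mod fs = 26.92 kHz.
26.92 kHz ≤ fs/2 = 34.48 kHz, appears at 26.92 kHz.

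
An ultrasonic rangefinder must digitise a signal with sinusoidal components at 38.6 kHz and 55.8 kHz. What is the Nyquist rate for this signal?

111.6 kHz

Highest-frequency component: 55.8 kHz.
Nyquist rate = 2 × 55.8 kHz = 111.6 kHz.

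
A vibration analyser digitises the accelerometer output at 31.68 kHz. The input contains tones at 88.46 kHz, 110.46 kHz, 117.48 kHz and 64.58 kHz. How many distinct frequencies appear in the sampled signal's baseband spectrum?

4

fs/2 = 15.84 kHz.
88.46 kHz mod fs = 25.1 kHz.
25.1 kHz > fs/2 = 15.84 kHz, folds to fs − 25.1 kHz = 6.58 kHz.
110.46 kHz mod fs = 15.42 kHz.
15.42 kHz ≤ fs/2 = 15.84 kHz, appears at 15.42 kHz.
117.48 kHz mod fs = 22.44 kHz.
22.44 kHz > fs/2 = 15.84 kHz, folds to fs − 22.44 kHz = 9.24 kHz.
64.58 kHz mod fs = 1.22 kHz.
1.22 kHz ≤ fs/2 = 15.84 kHz, appears at 1.22 kHz.
Distinct values: {1.22 kHz, 6.58 kHz, 9.24 kHz, 15.42 kHz} → 4.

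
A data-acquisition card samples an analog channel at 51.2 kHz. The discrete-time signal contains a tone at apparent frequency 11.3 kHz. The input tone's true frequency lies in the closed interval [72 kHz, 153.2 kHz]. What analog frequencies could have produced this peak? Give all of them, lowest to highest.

Frequencies that alias to 11.3 kHz are k·fs ± 11.3 kHz for integer k ≥ 0.
k=0: 11.3 kHz.
k=1: 39.9 kHz, 62.5 kHz.
k=2: 91.1 kHz, 113.7 kHz.
k=3: 142.3 kHz, 164.9 kHz.
k=4: 193.5 kHz, 216.1 kHz.
Within [72 kHz, 153.2 kHz]: 91.1 kHz, 113.7 kHz, 142.3 kHz.

91.1 kHz, 113.7 kHz, 142.3 kHz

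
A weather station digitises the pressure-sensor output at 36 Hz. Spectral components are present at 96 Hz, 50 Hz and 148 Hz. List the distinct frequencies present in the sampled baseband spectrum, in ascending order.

fs/2 = 18 Hz.
96 Hz mod fs = 24 Hz.
24 Hz > fs/2 = 18 Hz, folds to fs − 24 Hz = 12 Hz.
50 Hz mod fs = 14 Hz.
14 Hz ≤ fs/2 = 18 Hz, appears at 14 Hz.
148 Hz mod fs = 4 Hz.
4 Hz ≤ fs/2 = 18 Hz, appears at 4 Hz.
Distinct values: {4 Hz, 12 Hz, 14 Hz}.

4 Hz, 12 Hz, 14 Hz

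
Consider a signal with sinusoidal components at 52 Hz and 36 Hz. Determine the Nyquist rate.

104 Hz

Highest-frequency component: 52 Hz.
Nyquist rate = 2 × 52 Hz = 104 Hz.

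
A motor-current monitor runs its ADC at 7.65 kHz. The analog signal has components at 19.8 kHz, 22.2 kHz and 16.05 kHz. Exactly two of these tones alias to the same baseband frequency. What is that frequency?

0.75 kHz

fs/2 = 3.825 kHz.
19.8 kHz mod fs = 4.5 kHz.
4.5 kHz > fs/2 = 3.825 kHz, folds to fs − 4.5 kHz = 3.15 kHz.
22.2 kHz mod fs = 6.9 kHz.
6.9 kHz > fs/2 = 3.825 kHz, folds to fs − 6.9 kHz = 0.75 kHz.
16.05 kHz mod fs = 0.75 kHz.
0.75 kHz ≤ fs/2 = 3.825 kHz, appears at 0.75 kHz.
16.05 kHz and 22.2 kHz both map to 0.75 kHz.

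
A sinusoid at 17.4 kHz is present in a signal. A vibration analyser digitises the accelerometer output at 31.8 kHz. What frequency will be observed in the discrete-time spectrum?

14.4 kHz

17.4 kHz > fs/2 = 15.9 kHz, folds to fs − 17.4 kHz = 14.4 kHz.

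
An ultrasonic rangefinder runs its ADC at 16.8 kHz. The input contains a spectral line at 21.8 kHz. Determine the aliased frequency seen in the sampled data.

5 kHz

21.8 kHz mod fs = 5 kHz.
5 kHz ≤ fs/2 = 8.4 kHz, appears at 5 kHz.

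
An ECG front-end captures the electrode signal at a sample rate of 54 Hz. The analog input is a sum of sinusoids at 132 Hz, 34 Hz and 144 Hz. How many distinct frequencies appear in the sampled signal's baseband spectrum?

3

fs/2 = 27 Hz.
132 Hz mod fs = 24 Hz.
24 Hz ≤ fs/2 = 27 Hz, appears at 24 Hz.
34 Hz > fs/2 = 27 Hz, folds to fs − 34 Hz = 20 Hz.
144 Hz mod fs = 36 Hz.
36 Hz > fs/2 = 27 Hz, folds to fs − 36 Hz = 18 Hz.
Distinct values: {18 Hz, 20 Hz, 24 Hz} → 3.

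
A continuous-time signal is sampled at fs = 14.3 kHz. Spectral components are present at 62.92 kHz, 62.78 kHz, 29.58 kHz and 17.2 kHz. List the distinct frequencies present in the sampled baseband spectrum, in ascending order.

0.98 kHz, 2.9 kHz, 5.58 kHz, 5.72 kHz

fs/2 = 7.15 kHz.
62.92 kHz mod fs = 5.72 kHz.
5.72 kHz ≤ fs/2 = 7.15 kHz, appears at 5.72 kHz.
62.78 kHz mod fs = 5.58 kHz.
5.58 kHz ≤ fs/2 = 7.15 kHz, appears at 5.58 kHz.
29.58 kHz mod fs = 0.98 kHz.
0.98 kHz ≤ fs/2 = 7.15 kHz, appears at 0.98 kHz.
17.2 kHz mod fs = 2.9 kHz.
2.9 kHz ≤ fs/2 = 7.15 kHz, appears at 2.9 kHz.
Distinct values: {0.98 kHz, 2.9 kHz, 5.58 kHz, 5.72 kHz}.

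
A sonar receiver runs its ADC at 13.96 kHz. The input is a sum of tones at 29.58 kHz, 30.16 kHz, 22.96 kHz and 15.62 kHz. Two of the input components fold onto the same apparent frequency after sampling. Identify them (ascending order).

15.62 kHz, 29.58 kHz

fs/2 = 6.98 kHz.
29.58 kHz mod fs = 1.66 kHz.
1.66 kHz ≤ fs/2 = 6.98 kHz, appears at 1.66 kHz.
30.16 kHz mod fs = 2.24 kHz.
2.24 kHz ≤ fs/2 = 6.98 kHz, appears at 2.24 kHz.
22.96 kHz mod fs = 9 kHz.
9 kHz > fs/2 = 6.98 kHz, folds to fs − 9 kHz = 4.96 kHz.
15.62 kHz mod fs = 1.66 kHz.
1.66 kHz ≤ fs/2 = 6.98 kHz, appears at 1.66 kHz.
15.62 kHz and 29.58 kHz both map to 1.66 kHz.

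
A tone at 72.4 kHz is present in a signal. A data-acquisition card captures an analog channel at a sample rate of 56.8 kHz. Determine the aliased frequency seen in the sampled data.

72.4 kHz mod fs = 15.6 kHz.
15.6 kHz ≤ fs/2 = 28.4 kHz, appears at 15.6 kHz.

15.6 kHz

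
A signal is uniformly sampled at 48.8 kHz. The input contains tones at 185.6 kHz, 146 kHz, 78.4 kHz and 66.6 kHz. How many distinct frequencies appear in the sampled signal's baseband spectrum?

fs/2 = 24.4 kHz.
185.6 kHz mod fs = 39.2 kHz.
39.2 kHz > fs/2 = 24.4 kHz, folds to fs − 39.2 kHz = 9.6 kHz.
146 kHz mod fs = 48.4 kHz.
48.4 kHz > fs/2 = 24.4 kHz, folds to fs − 48.4 kHz = 0.4 kHz.
78.4 kHz mod fs = 29.6 kHz.
29.6 kHz > fs/2 = 24.4 kHz, folds to fs − 29.6 kHz = 19.2 kHz.
66.6 kHz mod fs = 17.8 kHz.
17.8 kHz ≤ fs/2 = 24.4 kHz, appears at 17.8 kHz.
Distinct values: {0.4 kHz, 9.6 kHz, 17.8 kHz, 19.2 kHz} → 4.

4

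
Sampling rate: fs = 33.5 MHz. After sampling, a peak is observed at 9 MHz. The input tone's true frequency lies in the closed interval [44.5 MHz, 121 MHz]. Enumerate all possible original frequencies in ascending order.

58 MHz, 76 MHz, 91.5 MHz, 109.5 MHz

Frequencies that alias to 9 MHz are k·fs ± 9 MHz for integer k ≥ 0.
k=0: 9 MHz.
k=1: 24.5 MHz, 42.5 MHz.
k=2: 58 MHz, 76 MHz.
k=3: 91.5 MHz, 109.5 MHz.
k=4: 125 MHz, 143 MHz.
Within [44.5 MHz, 121 MHz]: 58 MHz, 76 MHz, 91.5 MHz, 109.5 MHz.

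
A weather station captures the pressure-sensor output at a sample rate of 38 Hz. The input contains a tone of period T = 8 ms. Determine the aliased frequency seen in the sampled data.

T = 8 ms → f = 1/T = 125 Hz.
125 Hz mod fs = 11 Hz.
11 Hz ≤ fs/2 = 19 Hz, appears at 11 Hz.

11 Hz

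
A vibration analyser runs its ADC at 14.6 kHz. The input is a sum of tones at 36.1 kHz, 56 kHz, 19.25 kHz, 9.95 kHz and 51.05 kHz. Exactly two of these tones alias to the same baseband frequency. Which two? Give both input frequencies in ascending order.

fs/2 = 7.3 kHz.
36.1 kHz mod fs = 6.9 kHz.
6.9 kHz ≤ fs/2 = 7.3 kHz, appears at 6.9 kHz.
56 kHz mod fs = 12.2 kHz.
12.2 kHz > fs/2 = 7.3 kHz, folds to fs − 12.2 kHz = 2.4 kHz.
19.25 kHz mod fs = 4.65 kHz.
4.65 kHz ≤ fs/2 = 7.3 kHz, appears at 4.65 kHz.
9.95 kHz > fs/2 = 7.3 kHz, folds to fs − 9.95 kHz = 4.65 kHz.
51.05 kHz mod fs = 7.25 kHz.
7.25 kHz ≤ fs/2 = 7.3 kHz, appears at 7.25 kHz.
9.95 kHz and 19.25 kHz both map to 4.65 kHz.

9.95 kHz, 19.25 kHz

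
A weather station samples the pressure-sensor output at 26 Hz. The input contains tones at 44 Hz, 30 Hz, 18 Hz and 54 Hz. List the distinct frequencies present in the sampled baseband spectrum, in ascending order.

2 Hz, 4 Hz, 8 Hz

fs/2 = 13 Hz.
44 Hz mod fs = 18 Hz.
18 Hz > fs/2 = 13 Hz, folds to fs − 18 Hz = 8 Hz.
30 Hz mod fs = 4 Hz.
4 Hz ≤ fs/2 = 13 Hz, appears at 4 Hz.
18 Hz > fs/2 = 13 Hz, folds to fs − 18 Hz = 8 Hz.
54 Hz mod fs = 2 Hz.
2 Hz ≤ fs/2 = 13 Hz, appears at 2 Hz.
Distinct values: {2 Hz, 4 Hz, 8 Hz}.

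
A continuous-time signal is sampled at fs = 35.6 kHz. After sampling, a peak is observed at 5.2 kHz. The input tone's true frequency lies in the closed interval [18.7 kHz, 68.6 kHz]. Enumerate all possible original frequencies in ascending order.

30.4 kHz, 40.8 kHz, 66 kHz

Frequencies that alias to 5.2 kHz are k·fs ± 5.2 kHz for integer k ≥ 0.
k=0: 5.2 kHz.
k=1: 30.4 kHz, 40.8 kHz.
k=2: 66 kHz, 76.4 kHz.
k=3: 101.6 kHz, 112 kHz.
Within [18.7 kHz, 68.6 kHz]: 30.4 kHz, 40.8 kHz, 66 kHz.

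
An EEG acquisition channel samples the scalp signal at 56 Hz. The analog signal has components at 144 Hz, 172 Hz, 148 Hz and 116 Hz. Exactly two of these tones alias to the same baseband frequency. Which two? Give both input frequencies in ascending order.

fs/2 = 28 Hz.
144 Hz mod fs = 32 Hz.
32 Hz > fs/2 = 28 Hz, folds to fs − 32 Hz = 24 Hz.
172 Hz mod fs = 4 Hz.
4 Hz ≤ fs/2 = 28 Hz, appears at 4 Hz.
148 Hz mod fs = 36 Hz.
36 Hz > fs/2 = 28 Hz, folds to fs − 36 Hz = 20 Hz.
116 Hz mod fs = 4 Hz.
4 Hz ≤ fs/2 = 28 Hz, appears at 4 Hz.
116 Hz and 172 Hz both map to 4 Hz.

116 Hz, 172 Hz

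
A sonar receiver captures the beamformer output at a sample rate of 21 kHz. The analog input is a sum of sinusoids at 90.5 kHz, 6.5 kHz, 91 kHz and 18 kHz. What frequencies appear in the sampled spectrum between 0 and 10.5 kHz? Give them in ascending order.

fs/2 = 10.5 kHz.
90.5 kHz mod fs = 6.5 kHz.
6.5 kHz ≤ fs/2 = 10.5 kHz, appears at 6.5 kHz.
6.5 kHz ≤ fs/2 = 10.5 kHz, passes unchanged.
91 kHz mod fs = 7 kHz.
7 kHz ≤ fs/2 = 10.5 kHz, appears at 7 kHz.
18 kHz > fs/2 = 10.5 kHz, folds to fs − 18 kHz = 3 kHz.
Distinct values: {3 kHz, 6.5 kHz, 7 kHz}.

3 kHz, 6.5 kHz, 7 kHz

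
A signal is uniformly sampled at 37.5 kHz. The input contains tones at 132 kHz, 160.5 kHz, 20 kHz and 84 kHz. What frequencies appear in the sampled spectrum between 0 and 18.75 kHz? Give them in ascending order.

9 kHz, 10.5 kHz, 17.5 kHz, 18 kHz

fs/2 = 18.75 kHz.
132 kHz mod fs = 19.5 kHz.
19.5 kHz > fs/2 = 18.75 kHz, folds to fs − 19.5 kHz = 18 kHz.
160.5 kHz mod fs = 10.5 kHz.
10.5 kHz ≤ fs/2 = 18.75 kHz, appears at 10.5 kHz.
20 kHz > fs/2 = 18.75 kHz, folds to fs − 20 kHz = 17.5 kHz.
84 kHz mod fs = 9 kHz.
9 kHz ≤ fs/2 = 18.75 kHz, appears at 9 kHz.
Distinct values: {9 kHz, 10.5 kHz, 17.5 kHz, 18 kHz}.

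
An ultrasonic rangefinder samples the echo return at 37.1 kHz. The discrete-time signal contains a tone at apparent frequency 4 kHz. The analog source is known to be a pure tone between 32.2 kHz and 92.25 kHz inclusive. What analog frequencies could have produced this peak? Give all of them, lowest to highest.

Frequencies that alias to 4 kHz are k·fs ± 4 kHz for integer k ≥ 0.
k=0: 4 kHz.
k=1: 33.1 kHz, 41.1 kHz.
k=2: 70.2 kHz, 78.2 kHz.
k=3: 107.3 kHz, 115.3 kHz.
Within [32.2 kHz, 92.25 kHz]: 33.1 kHz, 41.1 kHz, 70.2 kHz, 78.2 kHz.

33.1 kHz, 41.1 kHz, 70.2 kHz, 78.2 kHz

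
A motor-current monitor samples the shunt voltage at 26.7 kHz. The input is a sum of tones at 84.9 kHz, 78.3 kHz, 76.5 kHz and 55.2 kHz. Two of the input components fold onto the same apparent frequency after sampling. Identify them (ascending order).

55.2 kHz, 78.3 kHz

fs/2 = 13.35 kHz.
84.9 kHz mod fs = 4.8 kHz.
4.8 kHz ≤ fs/2 = 13.35 kHz, appears at 4.8 kHz.
78.3 kHz mod fs = 24.9 kHz.
24.9 kHz > fs/2 = 13.35 kHz, folds to fs − 24.9 kHz = 1.8 kHz.
76.5 kHz mod fs = 23.1 kHz.
23.1 kHz > fs/2 = 13.35 kHz, folds to fs − 23.1 kHz = 3.6 kHz.
55.2 kHz mod fs = 1.8 kHz.
1.8 kHz ≤ fs/2 = 13.35 kHz, appears at 1.8 kHz.
55.2 kHz and 78.3 kHz both map to 1.8 kHz.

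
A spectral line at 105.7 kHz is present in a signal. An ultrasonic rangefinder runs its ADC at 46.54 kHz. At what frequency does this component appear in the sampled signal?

12.62 kHz

105.7 kHz mod fs = 12.62 kHz.
12.62 kHz ≤ fs/2 = 23.27 kHz, appears at 12.62 kHz.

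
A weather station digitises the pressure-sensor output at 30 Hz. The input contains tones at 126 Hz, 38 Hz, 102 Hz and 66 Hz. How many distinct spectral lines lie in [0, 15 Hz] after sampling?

3

fs/2 = 15 Hz.
126 Hz mod fs = 6 Hz.
6 Hz ≤ fs/2 = 15 Hz, appears at 6 Hz.
38 Hz mod fs = 8 Hz.
8 Hz ≤ fs/2 = 15 Hz, appears at 8 Hz.
102 Hz mod fs = 12 Hz.
12 Hz ≤ fs/2 = 15 Hz, appears at 12 Hz.
66 Hz mod fs = 6 Hz.
6 Hz ≤ fs/2 = 15 Hz, appears at 6 Hz.
Distinct values: {6 Hz, 8 Hz, 12 Hz} → 3.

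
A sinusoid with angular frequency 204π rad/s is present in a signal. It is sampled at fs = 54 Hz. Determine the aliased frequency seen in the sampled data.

ω = 204π rad/s → f = ω/(2π) = 102 Hz.
102 Hz mod fs = 48 Hz.
48 Hz > fs/2 = 27 Hz, folds to fs − 48 Hz = 6 Hz.

6 Hz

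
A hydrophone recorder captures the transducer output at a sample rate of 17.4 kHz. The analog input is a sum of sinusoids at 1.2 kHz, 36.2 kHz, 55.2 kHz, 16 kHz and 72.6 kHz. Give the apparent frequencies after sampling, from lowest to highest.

1.2 kHz, 1.4 kHz, 3 kHz

fs/2 = 8.7 kHz.
1.2 kHz ≤ fs/2 = 8.7 kHz, passes unchanged.
36.2 kHz mod fs = 1.4 kHz.
1.4 kHz ≤ fs/2 = 8.7 kHz, appears at 1.4 kHz.
55.2 kHz mod fs = 3 kHz.
3 kHz ≤ fs/2 = 8.7 kHz, appears at 3 kHz.
16 kHz > fs/2 = 8.7 kHz, folds to fs − 16 kHz = 1.4 kHz.
72.6 kHz mod fs = 3 kHz.
3 kHz ≤ fs/2 = 8.7 kHz, appears at 3 kHz.
Distinct values: {1.2 kHz, 1.4 kHz, 3 kHz}.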